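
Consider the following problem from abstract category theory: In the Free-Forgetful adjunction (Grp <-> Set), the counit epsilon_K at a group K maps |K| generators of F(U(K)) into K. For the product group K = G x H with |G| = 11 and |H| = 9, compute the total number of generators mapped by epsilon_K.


The counit epsilon_K: F(U(K)) -> K of the Free-Forgetful adjunction
maps |K| generators of F(U(K)) into K. For K = G x H (the product group),
|G x H| = |G| * |H|.
Total generators mapped = 11 * 9 = 99.

99


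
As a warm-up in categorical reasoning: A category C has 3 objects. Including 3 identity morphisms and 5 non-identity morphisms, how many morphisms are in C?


Each object has an identity morphism, giving 3 identities.
Adding the 5 non-identity morphisms:
Total = 3 + 5 = 8

8


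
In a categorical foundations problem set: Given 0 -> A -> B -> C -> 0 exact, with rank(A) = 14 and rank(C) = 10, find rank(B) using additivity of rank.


For a short exact sequence 0 -> A -> B -> C -> 0,
rank is additive: rank(B) = rank(A) + rank(C).
rank(B) = 14 + 10 = 24

24


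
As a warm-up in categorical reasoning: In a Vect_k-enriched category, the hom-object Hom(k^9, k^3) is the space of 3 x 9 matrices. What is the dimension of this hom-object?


In Vect-enriched categories, Hom(k^n, k^m) is the space of m x n matrices.
dim(Hom(k^9, k^3)) = 3 * 9 = 27

27


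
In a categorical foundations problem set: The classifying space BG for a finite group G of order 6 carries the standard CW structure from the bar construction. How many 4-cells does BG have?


In the bar-construction CW model of BG, the n-cells are indexed by
n-tuples [g_1|...|g_n] of non-identity elements of G (degenerate
simplices with some g_i = e do not contribute cells), so there are
(|G| - 1)^n n-cells.
For dim = 4 with |G| = 6:
cells = (6 - 1)^4 = 5^4 = 625

625


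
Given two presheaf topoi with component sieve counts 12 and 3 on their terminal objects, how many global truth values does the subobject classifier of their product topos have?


In a product of presheaf topoi E_1 x E_2, the subobject classifier
is Omega = Omega_1 x Omega_2 (componentwise), so
|Omega(top)| = |Omega_1(top_1)| * |Omega_2(top_2)|.
= 12 * 3 = 36.

36


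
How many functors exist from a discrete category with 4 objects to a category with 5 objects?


A functor from a discrete category C to D is determined by
where each object maps. Each of the 4 objects of C can map
to any of the 5 objects of D independently.
Number of functors = 5^4 = 625

625


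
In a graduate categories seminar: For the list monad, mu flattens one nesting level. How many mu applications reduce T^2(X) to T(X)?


Each application of mu: T^2 -> T removes one layer of nesting.
Starting at depth 2 (i.e., T^2(X)), we need to reach T(X).
Number of mu applications = 2 - 1 = 1

1


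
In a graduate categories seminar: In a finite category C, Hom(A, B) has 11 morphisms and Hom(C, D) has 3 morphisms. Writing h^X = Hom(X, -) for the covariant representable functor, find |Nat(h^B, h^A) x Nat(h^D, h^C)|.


By the Yoneda lemma, Nat(h^B, h^A) is isomorphic to Hom(A, B),
so |Nat(h^B, h^A)| = |Hom(A, B)| and |Nat(h^D, h^C)| = |Hom(C, D)|.
|Hom(A, B)| = 11, |Hom(C, D)| = 3.
|Nat(h^B, h^A) x Nat(h^D, h^C)| = 11 * 3 = 33

33


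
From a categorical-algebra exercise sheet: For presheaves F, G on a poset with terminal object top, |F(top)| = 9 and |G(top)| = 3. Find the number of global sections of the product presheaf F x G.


Global sections of a presheaf on a poset with terminal top satisfy
Gamma(H) ~ H(top). Presheaves admit pointwise products, so
(F x G)(top) = F(top) x G(top) (Cartesian product).
|Gamma(F x G)| = |F(top)| * |G(top)| = 9 * 3 = 27.

27


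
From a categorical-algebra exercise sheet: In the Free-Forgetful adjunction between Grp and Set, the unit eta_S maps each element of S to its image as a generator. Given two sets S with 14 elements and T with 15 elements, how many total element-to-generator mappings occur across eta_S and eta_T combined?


The unit eta_X: X -> U(F(X)) of the Free-Forgetful adjunction
maps each element of X to a generator of F(X). For X = S + T (disjoint
union in Set), |S + T| = |S| + |T|.
Total mappings = 14 + 15 = 29.

29


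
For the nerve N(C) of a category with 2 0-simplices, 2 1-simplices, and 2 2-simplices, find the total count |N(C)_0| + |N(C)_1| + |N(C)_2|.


The 2-skeleton of the nerve N(C) consists of simplices in dimensions 0, 1, 2:
  |N(C)_0| = 2 (objects)
  |N(C)_1| = 2 (morphisms)
  |N(C)_2| = 2 (composable pairs)
Total = 2 + 2 + 2 = 6

6


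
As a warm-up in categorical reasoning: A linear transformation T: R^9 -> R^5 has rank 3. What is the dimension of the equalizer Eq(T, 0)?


The equalizer of f and the zero map is ker(f).
By the rank-nullity theorem: dim(ker(f)) = dim(domain) - rank(f).
dim(ker(f)) = 9 - 3 = 6

6


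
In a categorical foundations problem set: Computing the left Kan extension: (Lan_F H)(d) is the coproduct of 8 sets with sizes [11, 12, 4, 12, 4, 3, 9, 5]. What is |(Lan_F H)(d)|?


Pointwise, the left Kan extension (Lan_F H)(d) is the colimit, indexed
by the comma category (F downarrow d), of H composed with the
projection (F downarrow d) -> C. Here that colimit is given
as a coproduct (disjoint union) of sets, so its cardinality is the
sum of the sizes of the summands.
Coproduct of sets with sizes: 11 + 12 + 4 + 12 + 4 + 3 + 9 + 5
= 60

60


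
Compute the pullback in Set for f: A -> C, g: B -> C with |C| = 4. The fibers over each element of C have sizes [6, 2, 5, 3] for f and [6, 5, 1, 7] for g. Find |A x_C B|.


The pullback A x_C B consists of pairs (a, b) with f(a) = g(b).
For each element c in C, the fiber product has |f^-1(c)| * |g^-1(c)| elements.
Summing over C: 6 * 6 + 2 * 5 + 5 * 1 + 3 * 7
= 36 + 10 + 5 + 21 = 72

72


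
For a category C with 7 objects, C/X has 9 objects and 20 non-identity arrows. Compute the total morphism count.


In the slice category C/X, objects are morphisms to X.
Identity morphisms: 9 (one per object of C/X).
Non-identity morphisms: 20.
Total = 9 + 20 = 29

29


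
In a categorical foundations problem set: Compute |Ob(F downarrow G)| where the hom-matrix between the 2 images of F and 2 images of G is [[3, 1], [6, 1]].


Objects of (F downarrow G) are triples (a, b, h: F(a)->G(b)).
The count equals the sum of all entries in the hom-matrix.
sum(row 0) = 4
sum(row 1) = 7
Grand total = 11

11


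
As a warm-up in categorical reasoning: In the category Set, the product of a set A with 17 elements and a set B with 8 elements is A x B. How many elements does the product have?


In Set, the product A x B is the Cartesian product.
By the universal property, |A x B| = |A| * |B|.
|A x B| = 17 * 8 = 136

136


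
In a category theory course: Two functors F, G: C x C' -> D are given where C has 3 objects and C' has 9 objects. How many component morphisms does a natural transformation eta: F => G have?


A natural transformation eta: F => G assigns one component morphism per
object of the domain category.
The domain is the product category C x C', so
|Ob(C x C')| = |Ob(C)| * |Ob(C')| = 3 * 9 = 27.
Therefore eta has 27 component morphisms.

27


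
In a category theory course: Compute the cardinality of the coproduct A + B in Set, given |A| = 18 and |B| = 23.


In Set, the coproduct A + B is the disjoint union.
|A + B| = |A| + |B| = 18 + 23 = 41

41


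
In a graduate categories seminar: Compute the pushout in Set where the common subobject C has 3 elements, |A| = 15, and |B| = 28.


The pushout A +_C B identifies the images of C in A and B.
|A +_C B| = |A| + |B| - |C| (for injections).
= 15 + 28 - 3 = 40

40


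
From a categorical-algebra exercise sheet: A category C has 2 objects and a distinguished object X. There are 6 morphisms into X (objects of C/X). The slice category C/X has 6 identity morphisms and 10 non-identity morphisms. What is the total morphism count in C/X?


In the slice category C/X, objects are morphisms to X.
Identity morphisms: 6 (one per object of C/X).
Non-identity morphisms: 10.
Total = 6 + 10 = 16

16


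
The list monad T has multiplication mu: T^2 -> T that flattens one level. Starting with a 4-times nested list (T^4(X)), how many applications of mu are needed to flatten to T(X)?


Each application of mu: T^2 -> T removes one layer of nesting.
Starting at depth 4 (i.e., T^4(X)), we need to reach T(X).
Number of mu applications = 4 - 1 = 3

3


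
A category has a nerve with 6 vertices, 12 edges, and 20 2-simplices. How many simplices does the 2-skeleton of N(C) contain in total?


The 2-skeleton of the nerve N(C) consists of simplices in dimensions 0, 1, 2:
  |N(C)_0| = 6 (objects)
  |N(C)_1| = 12 (morphisms)
  |N(C)_2| = 20 (composable pairs)
Total = 6 + 12 + 20 = 38

38


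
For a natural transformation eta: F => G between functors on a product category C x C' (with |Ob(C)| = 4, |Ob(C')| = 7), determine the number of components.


A natural transformation eta: F => G assigns one component morphism per
object of the domain category.
The domain is the product category C x C', so
|Ob(C x C')| = |Ob(C)| * |Ob(C')| = 4 * 7 = 28.
Therefore eta has 28 component morphisms.

28


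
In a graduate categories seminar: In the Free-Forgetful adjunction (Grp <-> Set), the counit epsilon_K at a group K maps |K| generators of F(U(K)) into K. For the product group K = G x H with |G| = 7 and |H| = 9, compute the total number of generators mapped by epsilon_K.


The counit epsilon_K: F(U(K)) -> K of the Free-Forgetful adjunction
maps |K| generators of F(U(K)) into K. For K = G x H (the product group),
|G x H| = |G| * |H|.
Total generators mapped = 7 * 9 = 63.

63


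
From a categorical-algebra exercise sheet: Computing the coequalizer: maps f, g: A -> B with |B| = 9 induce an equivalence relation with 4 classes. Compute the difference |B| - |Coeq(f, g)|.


The coequalizer Coeq(f, g) = B / ~ has one element per equivalence class.
|B| = 9, |Coeq(f, g)| = 4.
|B| - |Coeq(f, g)| = 9 - 4 = 5.

5


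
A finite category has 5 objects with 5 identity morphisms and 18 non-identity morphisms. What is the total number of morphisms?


Each object has an identity morphism, giving 5 identities.
Adding the 18 non-identity morphisms:
Total = 5 + 18 = 23

23


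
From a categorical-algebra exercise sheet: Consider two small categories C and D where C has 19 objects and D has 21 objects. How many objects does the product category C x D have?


The product category C x D has objects that are pairs (c, d).
Number of pairs = |Ob(C)| * |Ob(D)| = 19 * 21 = 399

399


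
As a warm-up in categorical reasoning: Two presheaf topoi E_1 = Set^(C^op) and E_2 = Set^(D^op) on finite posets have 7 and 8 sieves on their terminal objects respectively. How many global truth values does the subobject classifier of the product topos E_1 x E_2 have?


In a product of presheaf topoi E_1 x E_2, the subobject classifier
is Omega = Omega_1 x Omega_2 (componentwise), so
|Omega(top)| = |Omega_1(top_1)| * |Omega_2(top_2)|.
= 7 * 8 = 56.

56


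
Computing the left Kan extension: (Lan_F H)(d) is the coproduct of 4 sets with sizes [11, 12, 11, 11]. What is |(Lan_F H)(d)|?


Pointwise, the left Kan extension (Lan_F H)(d) is the colimit, indexed
by the comma category (F downarrow d), of H composed with the
projection (F downarrow d) -> C. Here that colimit is given
as a coproduct (disjoint union) of sets, so its cardinality is the
sum of the sizes of the summands.
Coproduct of sets with sizes: 11 + 12 + 11 + 11
= 45

45


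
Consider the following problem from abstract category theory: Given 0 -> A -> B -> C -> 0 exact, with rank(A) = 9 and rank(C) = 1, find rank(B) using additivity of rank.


For a short exact sequence 0 -> A -> B -> C -> 0,
rank is additive: rank(B) = rank(A) + rank(C).
rank(B) = 9 + 1 = 10

10


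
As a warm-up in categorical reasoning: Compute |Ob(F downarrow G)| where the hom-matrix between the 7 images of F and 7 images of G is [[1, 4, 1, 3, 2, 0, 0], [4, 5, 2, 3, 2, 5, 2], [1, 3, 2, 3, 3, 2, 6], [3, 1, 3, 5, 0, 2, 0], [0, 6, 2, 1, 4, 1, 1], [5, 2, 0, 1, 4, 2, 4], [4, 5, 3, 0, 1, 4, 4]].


Objects of (F downarrow G) are triples (a, b, h: F(a)->G(b)).
The count equals the sum of all entries in the hom-matrix.
sum(row 0) = 11
sum(row 1) = 23
sum(row 2) = 20
sum(row 3) = 14
sum(row 4) = 15
sum(row 5) = 18
sum(row 6) = 21
Grand total = 122

122


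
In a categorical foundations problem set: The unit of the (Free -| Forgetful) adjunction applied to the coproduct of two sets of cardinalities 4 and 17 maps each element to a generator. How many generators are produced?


The unit eta_X: X -> U(F(X)) of the Free-Forgetful adjunction
maps each element of X to a generator of F(X). For X = S + T (disjoint
union in Set), |S + T| = |S| + |T|.
Total mappings = 4 + 17 = 21.

21


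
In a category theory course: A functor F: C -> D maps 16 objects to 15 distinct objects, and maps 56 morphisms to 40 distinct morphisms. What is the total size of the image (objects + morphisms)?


The image of F consists of distinct objects and distinct morphisms.
|Im(F)| on objects = 15
|Im(F)| on morphisms = 40
Total image cardinality = 15 + 40 = 55

55


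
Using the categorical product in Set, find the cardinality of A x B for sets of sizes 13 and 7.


In Set, the product A x B is the Cartesian product.
By the universal property, |A x B| = |A| * |B|.
|A x B| = 13 * 7 = 91

91


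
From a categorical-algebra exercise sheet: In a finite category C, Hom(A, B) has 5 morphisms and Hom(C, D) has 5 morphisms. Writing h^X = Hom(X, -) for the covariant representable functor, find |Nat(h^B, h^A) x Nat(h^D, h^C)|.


By the Yoneda lemma, Nat(h^B, h^A) is isomorphic to Hom(A, B),
so |Nat(h^B, h^A)| = |Hom(A, B)| and |Nat(h^D, h^C)| = |Hom(C, D)|.
|Hom(A, B)| = 5, |Hom(C, D)| = 5.
|Nat(h^B, h^A) x Nat(h^D, h^C)| = 5 * 5 = 25

25


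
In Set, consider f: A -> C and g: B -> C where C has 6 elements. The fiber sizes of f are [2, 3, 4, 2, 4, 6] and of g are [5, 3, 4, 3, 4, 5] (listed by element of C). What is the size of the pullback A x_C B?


The pullback A x_C B consists of pairs (a, b) with f(a) = g(b).
For each element c in C, the fiber product has |f^-1(c)| * |g^-1(c)| elements.
Summing over C: 2 * 5 + 3 * 3 + 4 * 4 + 2 * 3 + 4 * 4 + 6 * 5
= 10 + 9 + 16 + 6 + 16 + 30 = 87

87


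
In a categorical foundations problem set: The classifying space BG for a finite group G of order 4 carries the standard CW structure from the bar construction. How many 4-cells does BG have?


In the bar-construction CW model of BG, the n-cells are indexed by
n-tuples [g_1|...|g_n] of non-identity elements of G (degenerate
simplices with some g_i = e do not contribute cells), so there are
(|G| - 1)^n n-cells.
For dim = 4 with |G| = 4:
cells = (4 - 1)^4 = 3^4 = 81

81


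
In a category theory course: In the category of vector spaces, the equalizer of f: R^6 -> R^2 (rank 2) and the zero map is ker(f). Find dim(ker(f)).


The equalizer of f and the zero map is ker(f).
By the rank-nullity theorem: dim(ker(f)) = dim(domain) - rank(f).
dim(ker(f)) = 6 - 2 = 4

4


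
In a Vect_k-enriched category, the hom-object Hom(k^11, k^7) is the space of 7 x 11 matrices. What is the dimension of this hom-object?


In Vect-enriched categories, Hom(k^n, k^m) is the space of m x n matrices.
dim(Hom(k^11, k^7)) = 7 * 11 = 77

77


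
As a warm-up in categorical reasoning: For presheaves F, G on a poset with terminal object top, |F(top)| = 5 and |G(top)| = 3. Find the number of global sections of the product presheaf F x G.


Global sections of a presheaf on a poset with terminal top satisfy
Gamma(H) ~ H(top). Presheaves admit pointwise products, so
(F x G)(top) = F(top) x G(top) (Cartesian product).
|Gamma(F x G)| = |F(top)| * |G(top)| = 5 * 3 = 15.

15


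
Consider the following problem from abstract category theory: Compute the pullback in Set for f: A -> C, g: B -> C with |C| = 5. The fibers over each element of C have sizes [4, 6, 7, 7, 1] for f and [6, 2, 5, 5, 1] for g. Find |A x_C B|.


The pullback A x_C B consists of pairs (a, b) with f(a) = g(b).
For each element c in C, the fiber product has |f^-1(c)| * |g^-1(c)| elements.
Summing over C: 4 * 6 + 6 * 2 + 7 * 5 + 7 * 5 + 1 * 1
= 24 + 12 + 35 + 35 + 1 = 107

107


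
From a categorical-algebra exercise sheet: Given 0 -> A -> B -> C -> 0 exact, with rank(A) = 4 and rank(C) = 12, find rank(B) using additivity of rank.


For a short exact sequence 0 -> A -> B -> C -> 0,
rank is additive: rank(B) = rank(A) + rank(C).
rank(B) = 4 + 12 = 16

16


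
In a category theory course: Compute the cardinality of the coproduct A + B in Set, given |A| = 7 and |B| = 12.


In Set, the coproduct A + B is the disjoint union.
|A + B| = |A| + |B| = 7 + 12 = 19

19


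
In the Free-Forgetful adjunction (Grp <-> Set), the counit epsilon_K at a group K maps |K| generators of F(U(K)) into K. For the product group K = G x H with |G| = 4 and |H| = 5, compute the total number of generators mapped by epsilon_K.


The counit epsilon_K: F(U(K)) -> K of the Free-Forgetful adjunction
maps |K| generators of F(U(K)) into K. For K = G x H (the product group),
|G x H| = |G| * |H|.
Total generators mapped = 4 * 5 = 20.

20


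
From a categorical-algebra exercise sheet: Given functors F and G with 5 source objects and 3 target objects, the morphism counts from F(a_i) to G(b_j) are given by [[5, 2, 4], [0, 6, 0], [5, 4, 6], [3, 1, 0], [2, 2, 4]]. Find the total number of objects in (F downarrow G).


Objects of (F downarrow G) are triples (a, b, h: F(a)->G(b)).
The count equals the sum of all entries in the hom-matrix.
sum(row 0) = 11
sum(row 1) = 6
sum(row 2) = 15
sum(row 3) = 4
sum(row 4) = 8
Grand total = 44

44


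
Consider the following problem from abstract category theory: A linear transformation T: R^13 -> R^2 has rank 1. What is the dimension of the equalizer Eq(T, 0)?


The equalizer of f and the zero map is ker(f).
By the rank-nullity theorem: dim(ker(f)) = dim(domain) - rank(f).
dim(ker(f)) = 13 - 1 = 12

12


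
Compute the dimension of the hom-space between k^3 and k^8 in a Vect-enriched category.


In Vect-enriched categories, Hom(k^n, k^m) is the space of m x n matrices.
dim(Hom(k^3, k^8)) = 8 * 3 = 24

24


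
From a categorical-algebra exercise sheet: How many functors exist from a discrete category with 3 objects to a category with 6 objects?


A functor from a discrete category C to D is determined by
where each object maps. Each of the 3 objects of C can map
to any of the 6 objects of D independently.
Number of functors = 6^3 = 216

216


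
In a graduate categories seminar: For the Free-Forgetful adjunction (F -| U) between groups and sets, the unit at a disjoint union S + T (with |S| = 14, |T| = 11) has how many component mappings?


The unit eta_X: X -> U(F(X)) of the Free-Forgetful adjunction
maps each element of X to a generator of F(X). For X = S + T (disjoint
union in Set), |S + T| = |S| + |T|.
Total mappings = 14 + 11 = 25.

25


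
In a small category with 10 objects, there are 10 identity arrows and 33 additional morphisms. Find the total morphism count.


Each object has an identity morphism, giving 10 identities.
Adding the 33 non-identity morphisms:
Total = 10 + 33 = 43

43


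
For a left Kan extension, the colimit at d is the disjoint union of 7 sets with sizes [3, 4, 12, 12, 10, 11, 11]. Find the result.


Pointwise, the left Kan extension (Lan_F H)(d) is the colimit, indexed
by the comma category (F downarrow d), of H composed with the
projection (F downarrow d) -> C. Here that colimit is given
as a coproduct (disjoint union) of sets, so its cardinality is the
sum of the sizes of the summands.
Coproduct of sets with sizes: 3 + 4 + 12 + 12 + 10 + 11 + 11
= 63

63


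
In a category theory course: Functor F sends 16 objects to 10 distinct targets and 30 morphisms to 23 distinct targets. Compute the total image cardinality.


The image of F consists of distinct objects and distinct morphisms.
|Im(F)| on objects = 10
|Im(F)| on morphisms = 23
Total image cardinality = 10 + 23 = 33

33


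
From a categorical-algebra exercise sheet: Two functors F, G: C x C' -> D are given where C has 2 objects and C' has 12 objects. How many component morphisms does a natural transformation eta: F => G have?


A natural transformation eta: F => G assigns one component morphism per
object of the domain category.
The domain is the product category C x C', so
|Ob(C x C')| = |Ob(C)| * |Ob(C')| = 2 * 12 = 24.
Therefore eta has 24 component morphisms.

24


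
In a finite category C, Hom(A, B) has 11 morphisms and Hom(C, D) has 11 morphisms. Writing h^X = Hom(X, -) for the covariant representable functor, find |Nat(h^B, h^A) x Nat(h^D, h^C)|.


By the Yoneda lemma, Nat(h^B, h^A) is isomorphic to Hom(A, B),
so |Nat(h^B, h^A)| = |Hom(A, B)| and |Nat(h^D, h^C)| = |Hom(C, D)|.
|Hom(A, B)| = 11, |Hom(C, D)| = 11.
|Nat(h^B, h^A) x Nat(h^D, h^C)| = 11 * 11 = 121

121


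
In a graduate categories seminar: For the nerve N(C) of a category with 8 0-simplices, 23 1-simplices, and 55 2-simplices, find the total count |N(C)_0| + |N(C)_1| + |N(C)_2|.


The 2-skeleton of the nerve N(C) consists of simplices in dimensions 0, 1, 2:
  |N(C)_0| = 8 (objects)
  |N(C)_1| = 23 (morphisms)
  |N(C)_2| = 55 (composable pairs)
Total = 8 + 23 + 55 = 86

86


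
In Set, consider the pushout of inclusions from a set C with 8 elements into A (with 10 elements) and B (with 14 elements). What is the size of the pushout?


The pushout A +_C B identifies the images of C in A and B.
|A +_C B| = |A| + |B| - |C| (for injections).
= 10 + 14 - 8 = 16

16


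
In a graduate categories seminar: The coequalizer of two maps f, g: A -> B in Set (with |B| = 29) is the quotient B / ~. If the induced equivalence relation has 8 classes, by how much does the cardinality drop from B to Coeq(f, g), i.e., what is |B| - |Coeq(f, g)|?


The coequalizer Coeq(f, g) = B / ~ has one element per equivalence class.
|B| = 29, |Coeq(f, g)| = 8.
|B| - |Coeq(f, g)| = 29 - 8 = 21.

21


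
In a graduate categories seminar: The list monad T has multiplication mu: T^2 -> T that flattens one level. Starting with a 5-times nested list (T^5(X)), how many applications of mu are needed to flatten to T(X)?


Each application of mu: T^2 -> T removes one layer of nesting.
Starting at depth 5 (i.e., T^5(X)), we need to reach T(X).
Number of mu applications = 5 - 1 = 4

4


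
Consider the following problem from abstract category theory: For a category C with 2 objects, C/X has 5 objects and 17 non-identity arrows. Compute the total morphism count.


In the slice category C/X, objects are morphisms to X.
Identity morphisms: 5 (one per object of C/X).
Non-identity morphisms: 17.
Total = 5 + 17 = 22

22


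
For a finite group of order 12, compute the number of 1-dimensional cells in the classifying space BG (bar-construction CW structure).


In the bar-construction CW model of BG, the n-cells are indexed by
n-tuples [g_1|...|g_n] of non-identity elements of G (degenerate
simplices with some g_i = e do not contribute cells), so there are
(|G| - 1)^n n-cells.
For dim = 1 with |G| = 12:
cells = (12 - 1)^1 = 11^1 = 11

11


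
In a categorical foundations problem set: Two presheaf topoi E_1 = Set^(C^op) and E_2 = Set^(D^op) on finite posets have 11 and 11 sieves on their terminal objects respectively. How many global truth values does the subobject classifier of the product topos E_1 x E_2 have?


In a product of presheaf topoi E_1 x E_2, the subobject classifier
is Omega = Omega_1 x Omega_2 (componentwise), so
|Omega(top)| = |Omega_1(top_1)| * |Omega_2(top_2)|.
= 11 * 11 = 121.

121


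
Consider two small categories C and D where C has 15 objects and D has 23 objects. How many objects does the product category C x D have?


The product category C x D has objects that are pairs (c, d).
Number of pairs = |Ob(C)| * |Ob(D)| = 15 * 23 = 345

345


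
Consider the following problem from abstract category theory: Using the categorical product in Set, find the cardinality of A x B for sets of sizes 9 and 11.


In Set, the product A x B is the Cartesian product.
By the universal property, |A x B| = |A| * |B|.
|A x B| = 9 * 11 = 99

99


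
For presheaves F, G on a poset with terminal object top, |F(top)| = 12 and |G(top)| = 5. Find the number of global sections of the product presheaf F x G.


Global sections of a presheaf on a poset with terminal top satisfy
Gamma(H) ~ H(top). Presheaves admit pointwise products, so
(F x G)(top) = F(top) x G(top) (Cartesian product).
|Gamma(F x G)| = |F(top)| * |G(top)| = 12 * 5 = 60.

60


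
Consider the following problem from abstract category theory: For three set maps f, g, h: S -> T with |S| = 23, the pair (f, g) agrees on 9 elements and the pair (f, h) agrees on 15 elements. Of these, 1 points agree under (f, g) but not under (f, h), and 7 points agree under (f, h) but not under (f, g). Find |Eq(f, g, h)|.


Eq(f, g, h) is the triple-agreement set: points in S where all three
maps take the same value. Using inclusion-exclusion on the pairwise data:
Pair (f, g) agrees on 9 points; pair (f, h) on 15 points.
Points agreeing under (f, g) but not (f, h) = 1; under (f, h) but not (f, g) = 7.
Triple-agreement = agreement-in-(f, g) minus points that agree under (f, g) but not (f, h):
|Eq(f, g, h)| = 9 - 1 = 8
(cross-check via (f, h): 15 - 7 = 8.)

8


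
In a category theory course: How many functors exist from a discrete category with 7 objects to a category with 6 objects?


A functor from a discrete category C to D is determined by
where each object maps. Each of the 7 objects of C can map
to any of the 6 objects of D independently.
Number of functors = 6^7 = 279936

279936


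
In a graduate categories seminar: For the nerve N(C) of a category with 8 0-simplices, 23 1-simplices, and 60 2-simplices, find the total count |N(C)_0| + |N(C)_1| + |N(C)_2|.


The 2-skeleton of the nerve N(C) consists of simplices in dimensions 0, 1, 2:
  |N(C)_0| = 8 (objects)
  |N(C)_1| = 23 (morphisms)
  |N(C)_2| = 60 (composable pairs)
Total = 8 + 23 + 60 = 91

91


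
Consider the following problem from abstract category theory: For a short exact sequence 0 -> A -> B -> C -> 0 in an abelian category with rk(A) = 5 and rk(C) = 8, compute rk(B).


For a short exact sequence 0 -> A -> B -> C -> 0,
rank is additive: rank(B) = rank(A) + rank(C).
rank(B) = 5 + 8 = 13

13


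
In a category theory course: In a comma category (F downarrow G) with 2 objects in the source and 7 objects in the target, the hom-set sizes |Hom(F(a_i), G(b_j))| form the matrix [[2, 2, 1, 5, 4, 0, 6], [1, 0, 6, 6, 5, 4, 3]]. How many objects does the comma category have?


Objects of (F downarrow G) are triples (a, b, h: F(a)->G(b)).
The count equals the sum of all entries in the hom-matrix.
sum(row 0) = 20
sum(row 1) = 25
Grand total = 45

45


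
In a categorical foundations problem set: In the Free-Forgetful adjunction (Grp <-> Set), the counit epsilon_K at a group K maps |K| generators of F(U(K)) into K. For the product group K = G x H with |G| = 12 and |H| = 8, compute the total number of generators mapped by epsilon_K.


The counit epsilon_K: F(U(K)) -> K of the Free-Forgetful adjunction
maps |K| generators of F(U(K)) into K. For K = G x H (the product group),
|G x H| = |G| * |H|.
Total generators mapped = 12 * 8 = 96.

96


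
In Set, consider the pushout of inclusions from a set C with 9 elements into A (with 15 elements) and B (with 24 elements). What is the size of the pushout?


The pushout A +_C B identifies the images of C in A and B.
|A +_C B| = |A| + |B| - |C| (for injections).
= 15 + 24 - 9 = 30

30


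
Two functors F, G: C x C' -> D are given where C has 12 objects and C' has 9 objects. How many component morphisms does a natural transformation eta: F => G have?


A natural transformation eta: F => G assigns one component morphism per
object of the domain category.
The domain is the product category C x C', so
|Ob(C x C')| = |Ob(C)| * |Ob(C')| = 12 * 9 = 108.
Therefore eta has 108 component morphisms.

108


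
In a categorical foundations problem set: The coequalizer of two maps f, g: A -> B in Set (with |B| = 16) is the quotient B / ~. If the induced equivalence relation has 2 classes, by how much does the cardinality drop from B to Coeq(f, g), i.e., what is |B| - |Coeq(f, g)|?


The coequalizer Coeq(f, g) = B / ~ has one element per equivalence class.
|B| = 16, |Coeq(f, g)| = 2.
|B| - |Coeq(f, g)| = 16 - 2 = 14.

14


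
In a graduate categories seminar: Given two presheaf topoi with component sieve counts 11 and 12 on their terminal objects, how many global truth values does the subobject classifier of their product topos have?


In a product of presheaf topoi E_1 x E_2, the subobject classifier
is Omega = Omega_1 x Omega_2 (componentwise), so
|Omega(top)| = |Omega_1(top_1)| * |Omega_2(top_2)|.
= 11 * 12 = 132.

132


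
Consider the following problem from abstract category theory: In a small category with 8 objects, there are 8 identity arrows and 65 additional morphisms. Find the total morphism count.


Each object has an identity morphism, giving 8 identities.
Adding the 65 non-identity morphisms:
Total = 8 + 65 = 73

73


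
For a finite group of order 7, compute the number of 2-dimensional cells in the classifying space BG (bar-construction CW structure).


In the bar-construction CW model of BG, the n-cells are indexed by
n-tuples [g_1|...|g_n] of non-identity elements of G (degenerate
simplices with some g_i = e do not contribute cells), so there are
(|G| - 1)^n n-cells.
For dim = 2 with |G| = 7:
cells = (7 - 1)^2 = 6^2 = 36

36


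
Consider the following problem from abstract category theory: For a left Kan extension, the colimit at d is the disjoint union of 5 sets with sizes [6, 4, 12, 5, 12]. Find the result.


Pointwise, the left Kan extension (Lan_F H)(d) is the colimit, indexed
by the comma category (F downarrow d), of H composed with the
projection (F downarrow d) -> C. Here that colimit is given
as a coproduct (disjoint union) of sets, so its cardinality is the
sum of the sizes of the summands.
Coproduct of sets with sizes: 6 + 4 + 12 + 5 + 12
= 39

39


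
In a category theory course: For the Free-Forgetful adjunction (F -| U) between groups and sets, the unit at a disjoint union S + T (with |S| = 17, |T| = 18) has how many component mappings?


The unit eta_X: X -> U(F(X)) of the Free-Forgetful adjunction
maps each element of X to a generator of F(X). For X = S + T (disjoint
union in Set), |S + T| = |S| + |T|.
Total mappings = 17 + 18 = 35.

35


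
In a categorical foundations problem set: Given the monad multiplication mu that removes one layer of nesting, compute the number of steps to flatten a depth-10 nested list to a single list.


Each application of mu: T^2 -> T removes one layer of nesting.
Starting at depth 10 (i.e., T^10(X)), we need to reach T(X).
Number of mu applications = 10 - 1 = 9

9


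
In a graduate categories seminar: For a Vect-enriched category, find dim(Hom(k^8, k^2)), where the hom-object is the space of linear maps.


In Vect-enriched categories, Hom(k^n, k^m) is the space of m x n matrices.
dim(Hom(k^8, k^2)) = 2 * 8 = 16

16


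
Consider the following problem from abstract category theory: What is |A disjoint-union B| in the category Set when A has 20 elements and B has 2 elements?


In Set, the coproduct A + B is the disjoint union.
|A + B| = |A| + |B| = 20 + 2 = 22

22


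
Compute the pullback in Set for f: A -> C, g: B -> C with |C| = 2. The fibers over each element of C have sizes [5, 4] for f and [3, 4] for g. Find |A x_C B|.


The pullback A x_C B consists of pairs (a, b) with f(a) = g(b).
For each element c in C, the fiber product has |f^-1(c)| * |g^-1(c)| elements.
Summing over C: 5 * 3 + 4 * 4
= 15 + 16 = 31

31


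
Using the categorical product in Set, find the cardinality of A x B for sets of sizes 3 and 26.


In Set, the product A x B is the Cartesian product.
By the universal property, |A x B| = |A| * |B|.
|A x B| = 3 * 26 = 78

78


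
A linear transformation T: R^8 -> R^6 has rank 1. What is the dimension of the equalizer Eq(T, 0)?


The equalizer of f and the zero map is ker(f).
By the rank-nullity theorem: dim(ker(f)) = dim(domain) - rank(f).
dim(ker(f)) = 8 - 1 = 7

7


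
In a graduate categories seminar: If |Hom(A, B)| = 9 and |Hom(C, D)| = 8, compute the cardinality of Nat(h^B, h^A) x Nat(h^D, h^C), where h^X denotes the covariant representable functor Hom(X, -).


By the Yoneda lemma, Nat(h^B, h^A) is isomorphic to Hom(A, B),
so |Nat(h^B, h^A)| = |Hom(A, B)| and |Nat(h^D, h^C)| = |Hom(C, D)|.
|Hom(A, B)| = 9, |Hom(C, D)| = 8.
|Nat(h^B, h^A) x Nat(h^D, h^C)| = 9 * 8 = 72

72


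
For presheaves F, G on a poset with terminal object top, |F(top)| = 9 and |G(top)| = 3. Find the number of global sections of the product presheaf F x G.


Global sections of a presheaf on a poset with terminal top satisfy
Gamma(H) ~ H(top). Presheaves admit pointwise products, so
(F x G)(top) = F(top) x G(top) (Cartesian product).
|Gamma(F x G)| = |F(top)| * |G(top)| = 9 * 3 = 27.

27


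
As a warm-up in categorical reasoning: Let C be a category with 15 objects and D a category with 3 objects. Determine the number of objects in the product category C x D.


The product category C x D has objects that are pairs (c, d).
Number of pairs = |Ob(C)| * |Ob(D)| = 15 * 3 = 45

45


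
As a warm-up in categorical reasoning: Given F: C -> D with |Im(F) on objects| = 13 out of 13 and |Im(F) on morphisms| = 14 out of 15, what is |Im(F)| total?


The image of F consists of distinct objects and distinct morphisms.
|Im(F)| on objects = 13
|Im(F)| on morphisms = 14
Total image cardinality = 13 + 14 = 27

27


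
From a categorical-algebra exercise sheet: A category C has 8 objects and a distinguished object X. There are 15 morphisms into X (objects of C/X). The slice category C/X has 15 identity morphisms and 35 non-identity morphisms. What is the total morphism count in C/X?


In the slice category C/X, objects are morphisms to X.
Identity morphisms: 15 (one per object of C/X).
Non-identity morphisms: 35.
Total = 15 + 35 = 50

50


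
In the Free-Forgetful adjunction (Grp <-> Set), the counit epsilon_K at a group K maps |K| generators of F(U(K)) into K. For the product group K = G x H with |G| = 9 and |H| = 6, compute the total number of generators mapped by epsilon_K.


The counit epsilon_K: F(U(K)) -> K of the Free-Forgetful adjunction
maps |K| generators of F(U(K)) into K. For K = G x H (the product group),
|G x H| = |G| * |H|.
Total generators mapped = 9 * 6 = 54.

54


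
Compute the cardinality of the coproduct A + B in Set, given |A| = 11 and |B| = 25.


In Set, the coproduct A + B is the disjoint union.
|A + B| = |A| + |B| = 11 + 25 = 36

36


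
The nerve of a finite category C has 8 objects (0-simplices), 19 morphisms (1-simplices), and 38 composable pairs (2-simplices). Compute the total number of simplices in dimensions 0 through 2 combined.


The 2-skeleton of the nerve N(C) consists of simplices in dimensions 0, 1, 2:
  |N(C)_0| = 8 (objects)
  |N(C)_1| = 19 (morphisms)
  |N(C)_2| = 38 (composable pairs)
Total = 8 + 19 + 38 = 65

65


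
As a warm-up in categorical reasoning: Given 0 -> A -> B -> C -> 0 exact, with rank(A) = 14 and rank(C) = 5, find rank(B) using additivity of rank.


For a short exact sequence 0 -> A -> B -> C -> 0,
rank is additive: rank(B) = rank(A) + rank(C).
rank(B) = 14 + 5 = 19

19


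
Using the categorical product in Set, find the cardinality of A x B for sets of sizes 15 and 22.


In Set, the product A x B is the Cartesian product.
By the universal property, |A x B| = |A| * |B|.
|A x B| = 15 * 22 = 330

330


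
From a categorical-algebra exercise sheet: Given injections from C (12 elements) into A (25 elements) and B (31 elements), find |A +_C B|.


The pushout A +_C B identifies the images of C in A and B.
|A +_C B| = |A| + |B| - |C| (for injections).
= 25 + 31 - 12 = 44

44


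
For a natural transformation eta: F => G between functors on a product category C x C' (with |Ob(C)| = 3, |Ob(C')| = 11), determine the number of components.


A natural transformation eta: F => G assigns one component morphism per
object of the domain category.
The domain is the product category C x C', so
|Ob(C x C')| = |Ob(C)| * |Ob(C')| = 3 * 11 = 33.
Therefore eta has 33 component morphisms.

33


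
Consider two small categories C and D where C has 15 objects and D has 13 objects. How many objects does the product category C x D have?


The product category C x D has objects that are pairs (c, d).
Number of pairs = |Ob(C)| * |Ob(D)| = 15 * 13 = 195

195


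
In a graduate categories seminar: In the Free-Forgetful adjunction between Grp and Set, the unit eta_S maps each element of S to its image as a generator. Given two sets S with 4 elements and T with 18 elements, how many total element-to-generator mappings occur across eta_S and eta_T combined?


The unit eta_X: X -> U(F(X)) of the Free-Forgetful adjunction
maps each element of X to a generator of F(X). For X = S + T (disjoint
union in Set), |S + T| = |S| + |T|.
Total mappings = 4 + 18 = 22.

22


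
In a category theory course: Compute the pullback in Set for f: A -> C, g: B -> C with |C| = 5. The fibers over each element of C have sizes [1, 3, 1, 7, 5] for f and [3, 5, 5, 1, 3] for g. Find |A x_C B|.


The pullback A x_C B consists of pairs (a, b) with f(a) = g(b).
For each element c in C, the fiber product has |f^-1(c)| * |g^-1(c)| elements.
Summing over C: 1 * 3 + 3 * 5 + 1 * 5 + 7 * 1 + 5 * 3
= 3 + 15 + 5 + 7 + 15 = 45

45


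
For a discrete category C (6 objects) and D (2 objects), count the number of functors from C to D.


A functor from a discrete category C to D is determined by
where each object maps. Each of the 6 objects of C can map
to any of the 2 objects of D independently.
Number of functors = 2^6 = 64

64


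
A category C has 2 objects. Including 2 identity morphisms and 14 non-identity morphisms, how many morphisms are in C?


Each object has an identity morphism, giving 2 identities.
Adding the 14 non-identity morphisms:
Total = 2 + 14 = 16

16


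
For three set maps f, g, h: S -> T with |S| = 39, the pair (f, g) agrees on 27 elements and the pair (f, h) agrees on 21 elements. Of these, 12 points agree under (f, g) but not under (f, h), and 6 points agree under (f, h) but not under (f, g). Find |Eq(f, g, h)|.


Eq(f, g, h) is the triple-agreement set: points in S where all three
maps take the same value. Using inclusion-exclusion on the pairwise data:
Pair (f, g) agrees on 27 points; pair (f, h) on 21 points.
Points agreeing under (f, g) but not (f, h) = 12; under (f, h) but not (f, g) = 6.
Triple-agreement = agreement-in-(f, g) minus points that agree under (f, g) but not (f, h):
|Eq(f, g, h)| = 27 - 12 = 15
(cross-check via (f, h): 21 - 6 = 15.)

15


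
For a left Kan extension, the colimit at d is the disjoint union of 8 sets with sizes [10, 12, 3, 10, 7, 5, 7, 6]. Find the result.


Pointwise, the left Kan extension (Lan_F H)(d) is the colimit, indexed
by the comma category (F downarrow d), of H composed with the
projection (F downarrow d) -> C. Here that colimit is given
as a coproduct (disjoint union) of sets, so its cardinality is the
sum of the sizes of the summands.
Coproduct of sets with sizes: 10 + 12 + 3 + 10 + 7 + 5 + 7 + 6
= 60

60


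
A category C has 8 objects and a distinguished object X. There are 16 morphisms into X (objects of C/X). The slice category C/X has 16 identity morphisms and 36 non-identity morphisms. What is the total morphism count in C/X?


In the slice category C/X, objects are morphisms to X.
Identity morphisms: 16 (one per object of C/X).
Non-identity morphisms: 36.
Total = 16 + 36 = 52

52
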